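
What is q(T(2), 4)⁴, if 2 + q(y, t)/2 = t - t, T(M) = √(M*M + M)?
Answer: 256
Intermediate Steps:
T(M) = √(M + M²) (T(M) = √(M² + M) = √(M + M²))
q(y, t) = -4 (q(y, t) = -4 + 2*(t - t) = -4 + 2*0 = -4 + 0 = -4)
q(T(2), 4)⁴ = (-4)⁴ = 256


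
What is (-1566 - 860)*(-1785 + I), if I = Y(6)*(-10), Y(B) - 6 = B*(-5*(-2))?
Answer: 5931570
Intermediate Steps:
Y(B) = 6 + 10*B (Y(B) = 6 + B*(-5*(-2)) = 6 + B*10 = 6 + 10*B)
I = -660 (I = (6 + 10*6)*(-10) = (6 + 60)*(-10) = 66*(-10) = -660)
(-1566 - 860)*(-1785 + I) = (-1566 - 860)*(-1785 - 660) = -2426*(-2445) = 5931570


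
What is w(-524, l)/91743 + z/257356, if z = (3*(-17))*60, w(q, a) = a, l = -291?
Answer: -29635348/1967550959 ≈ -0.015062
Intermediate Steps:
z = -3060 (z = -51*60 = -3060)
w(-524, l)/91743 + z/257356 = -291/91743 - 3060/257356 = -291*1/91743 - 3060*1/257356 = -97/30581 - 765/64339 = -29635348/1967550959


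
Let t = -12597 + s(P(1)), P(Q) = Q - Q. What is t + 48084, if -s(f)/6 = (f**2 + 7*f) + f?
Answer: 35487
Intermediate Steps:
P(Q) = 0
s(f) = -48*f - 6*f**2 (s(f) = -6*((f**2 + 7*f) + f) = -6*(f**2 + 8*f) = -48*f - 6*f**2)
t = -12597 (t = -12597 - 6*0*(8 + 0) = -12597 - 6*0*8 = -12597 + 0 = -12597)
t + 48084 = -12597 + 48084 = 35487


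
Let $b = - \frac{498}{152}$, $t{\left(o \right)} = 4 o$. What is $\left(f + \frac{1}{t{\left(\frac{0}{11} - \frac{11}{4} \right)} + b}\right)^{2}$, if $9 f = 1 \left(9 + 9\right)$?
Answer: $\frac{4384836}{1177225} \approx 3.7247$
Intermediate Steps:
$b = - \frac{249}{76}$ ($b = \left(-498\right) \frac{1}{152} = - \frac{249}{76} \approx -3.2763$)
$f = 2$ ($f = \frac{1 \left(9 + 9\right)}{9} = \frac{1 \cdot 18}{9} = \frac{1}{9} \cdot 18 = 2$)
$\left(f + \frac{1}{t{\left(\frac{0}{11} - \frac{11}{4} \right)} + b}\right)^{2} = \left(2 + \frac{1}{4 \left(\frac{0}{11} - \frac{11}{4}\right) - \frac{249}{76}}\right)^{2} = \left(2 + \frac{1}{4 \left(0 \cdot \frac{1}{11} - \frac{11}{4}\right) - \frac{249}{76}}\right)^{2} = \left(2 + \frac{1}{4 \left(0 - \frac{11}{4}\right) - \frac{249}{76}}\right)^{2} = \left(2 + \frac{1}{4 \left(- \frac{11}{4}\right) - \frac{249}{76}}\right)^{2} = \left(2 + \frac{1}{-11 - \frac{249}{76}}\right)^{2} = \left(2 + \frac{1}{- \frac{1085}{76}}\right)^{2} = \left(2 - \frac{76}{1085}\right)^{2} = \left(\frac{2094}{1085}\right)^{2} = \frac{4384836}{1177225}$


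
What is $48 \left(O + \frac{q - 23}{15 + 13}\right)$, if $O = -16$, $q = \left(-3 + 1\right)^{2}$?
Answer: $- \frac{5604}{7} \approx -800.57$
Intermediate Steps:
$q = 4$ ($q = \left(-2\right)^{2} = 4$)
$48 \left(O + \frac{q - 23}{15 + 13}\right) = 48 \left(-16 + \frac{4 - 23}{15 + 13}\right) = 48 \left(-16 - \frac{19}{28}\right) = 48 \left(- \frac{467}{28}\right) = - \frac{5604}{7}$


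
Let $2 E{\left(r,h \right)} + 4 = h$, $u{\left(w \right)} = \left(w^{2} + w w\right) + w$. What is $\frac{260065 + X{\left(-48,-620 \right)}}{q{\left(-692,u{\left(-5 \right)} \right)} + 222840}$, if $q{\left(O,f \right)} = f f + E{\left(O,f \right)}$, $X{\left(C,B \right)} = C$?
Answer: $\frac{520034}{449771} \approx 1.1562$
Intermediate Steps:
$u{\left(w \right)} = w + 2 w^{2}$ ($u{\left(w \right)} = \left(w^{2} + w^{2}\right) + w = 2 w^{2} + w = w + 2 w^{2}$)
$E{\left(r,h \right)} = -2 + \frac{h}{2}$
$q{\left(O,f \right)} = -2 + f^{2} + \frac{f}{2}$ ($q{\left(O,f \right)} = f f + \left(-2 + \frac{f}{2}\right) = f^{2} + \left(-2 + \frac{f}{2}\right) = -2 + f^{2} + \frac{f}{2}$)
$\frac{260065 + X{\left(-48,-620 \right)}}{q{\left(-692,u{\left(-5 \right)} \right)} + 222840} = \frac{260065 - 48}{\left(-2 + \left(- 5 \left(1 + 2 \left(-5\right)\right)\right)^{2} + \frac{\left(-5\right) \left(1 + 2 \left(-5\right)\right)}{2}\right) + 222840} = \frac{260017}{\left(-2 + \left(- 5 \left(1 - 10\right)\right)^{2} + \frac{\left(-5\right) \left(1 - 10\right)}{2}\right) + 222840} = \frac{260017}{\left(-2 + \left(\left(-5\right) \left(-9\right)\right)^{2} + \frac{\left(-5\right) \left(-9\right)}{2}\right) + 222840} = \frac{260017}{\left(-2 + 45^{2} + \frac{1}{2} \cdot 45\right) + 222840} = \frac{260017}{\left(-2 + 2025 + \frac{45}{2}\right) + 222840} = \frac{260017}{\frac{4091}{2} + 222840} = \frac{260017}{\frac{449771}{2}} = 260017 \cdot \frac{2}{449771} = \frac{520034}{449771}$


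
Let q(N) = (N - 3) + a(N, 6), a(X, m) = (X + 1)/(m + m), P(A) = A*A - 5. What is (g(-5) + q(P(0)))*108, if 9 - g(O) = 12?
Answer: -1224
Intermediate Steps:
g(O) = -3 (g(O) = 9 - 1*12 = 9 - 12 = -3)
P(A) = -5 + A² (P(A) = A² - 5 = -5 + A²)
a(X, m) = (1 + X)/(2*m) (a(X, m) = (1 + X)/((2*m)) = (1 + X)*(1/(2*m)) = (1 + X)/(2*m))
q(N) = -35/12 + 13*N/12 (q(N) = (N - 3) + (½)*(1 + N)/6 = (-3 + N) + (½)*(⅙)*(1 + N) = (-3 + N) + (1/12 + N/12) = -35/12 + 13*N/12)
(g(-5) + q(P(0)))*108 = (-3 + (-35/12 + 13*(-5 + 0²)/12))*108 = (-3 + (-35/12 + 13*(-5 + 0)/12))*108 = (-3 + (-35/12 + (13/12)*(-5)))*108 = (-3 + (-35/12 - 65/12))*108 = (-3 - 25/3)*108 = -34/3*108 = -1224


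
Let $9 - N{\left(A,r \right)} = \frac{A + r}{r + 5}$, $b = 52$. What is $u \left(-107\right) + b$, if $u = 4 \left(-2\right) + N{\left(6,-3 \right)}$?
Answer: $\frac{211}{2} \approx 105.5$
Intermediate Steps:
$N{\left(A,r \right)} = 9 - \frac{A + r}{5 + r}$ ($N{\left(A,r \right)} = 9 - \frac{A + r}{r + 5} = 9 - \frac{A + r}{5 + r}$)
$u = - \frac{1}{2}$ ($u = 4 \left(-2\right) + \frac{45 - 6 + 8 \left(-3\right)}{5 - 3} = -8 + \frac{45 - 6 - 24}{2} = -8 + \frac{1}{2} \cdot 15 = -8 + \frac{15}{2} = - \frac{1}{2} \approx -0.5$)
$u \left(-107\right) + b = \left(- \frac{1}{2}\right) \left(-107\right) + 52 = \frac{107}{2} + 52 = \frac{211}{2}$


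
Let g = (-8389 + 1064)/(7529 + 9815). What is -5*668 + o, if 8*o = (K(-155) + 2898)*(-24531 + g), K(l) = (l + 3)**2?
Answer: -5531806045829/69376 ≈ -7.9737e+7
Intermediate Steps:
g = -7325/17344 ≈ -0.42234
K(l) = (3 + l)**2
o = -5531574329989/69376 (o = (((3 - 155)**2 + 2898)*(-24531 - 7325/17344))/8 = (((-152)**2 + 2898)*(-425472989/17344))/8 = ((23104 + 2898)*(-425472989/17344))/8 = (26002*(-425472989/17344))/8 = (1/8)*(-5531574329989/8672) = -5531574329989/69376 ≈ -7.9733e+7)
-5*668 + o = -5*668 - 5531574329989/69376 = -3340 - 5531574329989/69376 = -5531806045829/69376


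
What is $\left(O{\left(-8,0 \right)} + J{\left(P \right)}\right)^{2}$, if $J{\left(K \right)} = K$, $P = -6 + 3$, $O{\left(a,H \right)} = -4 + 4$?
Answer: $9$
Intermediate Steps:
$O{\left(a,H \right)} = 0$
$P = -3$
$\left(O{\left(-8,0 \right)} + J{\left(P \right)}\right)^{2} = \left(0 - 3\right)^{2} = \left(-3\right)^{2} = 9$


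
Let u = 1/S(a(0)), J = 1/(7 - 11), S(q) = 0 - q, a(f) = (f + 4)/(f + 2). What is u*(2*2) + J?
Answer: -9/4 ≈ -2.2500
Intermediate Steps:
a(f) = (4 + f)/(2 + f)
S(q) = -q
J = -¼ (J = 1/(-4) = -¼ ≈ -0.25000)
u = -½ (u = 1/(-(4 + 0)/(2 + 0)) = 1/(-4/2) = 1/(-1*2) = 1/(-2) = -½ ≈ -0.50000)
u*(2*2) + J = -2 - ¼ = -9/4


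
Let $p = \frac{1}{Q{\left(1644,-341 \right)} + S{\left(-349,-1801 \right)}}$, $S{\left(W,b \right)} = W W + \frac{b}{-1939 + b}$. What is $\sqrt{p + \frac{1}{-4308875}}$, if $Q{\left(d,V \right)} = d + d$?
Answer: $\frac{\sqrt{140189273981204118336505}}{134389404994425} \approx 0.0027861$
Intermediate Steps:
$S{\left(W,b \right)} = W^{2} + \frac{b}{-1939 + b}$
$Q{\left(d,V \right)} = 2 d$
$p = \frac{3740}{467834661}$ ($p = \frac{1}{2 \cdot 1644 + \frac{-1801 - 1939 \left(-349\right)^{2} - 1801 \left(-349\right)^{2}}{-1939 - 1801}} = \frac{1}{3288 + \frac{-1801 - 236172139 - 219363601}{-3740}} = \frac{1}{3288 - \frac{-1801 - 236172139 - 219363601}{3740}} = \frac{1}{3288 - - \frac{455537541}{3740}} = \frac{1}{3288 + \frac{455537541}{3740}} = \frac{1}{\frac{467834661}{3740}} = \frac{3740}{467834661} \approx 7.9943 \cdot 10^{-6}$)
$\sqrt{p + \frac{1}{-4308875}} = \sqrt{\frac{3740}{467834661} + \frac{1}{-4308875}} = \sqrt{\frac{3740}{467834661} - \frac{1}{4308875}} = \sqrt{\frac{15647357839}{2015841074916375}} = \frac{\sqrt{140189273981204118336505}}{134389404994425}$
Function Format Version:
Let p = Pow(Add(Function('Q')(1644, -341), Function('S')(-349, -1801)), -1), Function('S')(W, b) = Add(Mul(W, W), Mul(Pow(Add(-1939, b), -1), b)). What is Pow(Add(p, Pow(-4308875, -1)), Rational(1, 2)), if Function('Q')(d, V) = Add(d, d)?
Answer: Mul(Rational(1, 134389404994425), Pow(140189273981204118336505, Rational(1, 2))) ≈ 0.0027861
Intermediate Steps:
Function('S')(W, b) = Add(Pow(W, 2), Mul(b, Pow(Add(-1939, b), -1)))
Function('Q')(d, V) = Mul(2, d)
p = Rational(3740, 467834661) (p = Pow(Add(Mul(2, 1644), Mul(Pow(Add(-1939, -1801), -1), Add(-1801, Mul(-1939, Pow(-349, 2)), Mul(-1801, Pow(-349, 2))))), -1) = Pow(Add(3288, Mul(Pow(-3740, -1), Add(-1801, Mul(-1939, 121801), Mul(-1801, 121801)))), -1) = Pow(Add(3288, Mul(Rational(-1, 3740), Add(-1801, -236172139, -219363601))), -1) = Pow(Add(3288, Mul(Rational(-1, 3740), -455537541)), -1) = Pow(Add(3288, Rational(455537541, 3740)), -1) = Pow(Rational(467834661, 3740), -1) = Rational(3740, 467834661) ≈ 7.9943e-6)
Pow(Add(p, Pow(-4308875, -1)), Rational(1, 2)) = Pow(Add(Rational(3740, 467834661), Pow(-4308875, -1)), Rational(1, 2)) = Pow(Add(Rational(3740, 467834661), Rational(-1, 4308875)), Rational(1, 2)) = Pow(Rational(15647357839, 2015841074916375), Rational(1, 2)) = Mul(Rational(1, 134389404994425), Pow(140189273981204118336505, Rational(1, 2)))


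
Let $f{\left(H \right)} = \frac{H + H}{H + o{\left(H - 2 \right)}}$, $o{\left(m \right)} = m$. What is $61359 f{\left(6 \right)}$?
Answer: $\frac{368154}{5} \approx 73631.0$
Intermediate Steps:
$f{\left(H \right)} = \frac{2 H}{-2 + 2 H}$ ($f{\left(H \right)} = \frac{H + H}{H + \left(H - 2\right)} = \frac{2 H}{H + \left(-2 + H\right)} = \frac{2 H}{-2 + 2 H}$)
$61359 f{\left(6 \right)} = 61359 \frac{6}{-1 + 6} = 61359 \cdot \frac{6}{5} = \frac{368154}{5}$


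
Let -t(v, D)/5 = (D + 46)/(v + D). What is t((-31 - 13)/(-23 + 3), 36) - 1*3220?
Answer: -617070/191 ≈ -3230.7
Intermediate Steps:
t(v, D) = -5*(46 + D)/(D + v) (t(v, D) = -5*(D + 46)/(v + D) = -5*(46 + D)/(D + v))
t((-31 - 13)/(-23 + 3), 36) - 1*3220 = 5*(-46 - 1*36)/(36 + (-31 - 13)/(-23 + 3)) - 1*3220 = 5*(-46 - 36)/(36 - 44/(-20)) - 3220 = 5*(-82)/(36 - 44*(-1/20)) - 3220 = 5*(-82)/(36 + 11/5) - 3220 = 5*(-82)/(191/5) - 3220 = 5*(5/191)*(-82) - 3220 = -2050/191 - 3220 = -617070/191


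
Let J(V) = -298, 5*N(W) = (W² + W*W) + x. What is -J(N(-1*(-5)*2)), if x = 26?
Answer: 298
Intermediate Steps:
N(W) = 26/5 + 2*W²/5 (N(W) = ((W² + W*W) + 26)/5 = ((W² + W²) + 26)/5 = (2*W² + 26)/5 = (26 + 2*W²)/5 = 26/5 + 2*W²/5)
-J(N(-1*(-5)*2)) = -1*(-298) = 298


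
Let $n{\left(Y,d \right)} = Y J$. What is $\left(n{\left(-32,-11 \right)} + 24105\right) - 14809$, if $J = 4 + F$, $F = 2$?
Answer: $9104$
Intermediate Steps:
$J = 6$ ($J = 4 + 2 = 6$)
$n{\left(Y,d \right)} = 6 Y$ ($n{\left(Y,d \right)} = Y 6 = 6 Y$)
$\left(n{\left(-32,-11 \right)} + 24105\right) - 14809 = \left(6 \left(-32\right) + 24105\right) - 14809 = \left(-192 + 24105\right) - 14809 = 23913 - 14809 = 9104$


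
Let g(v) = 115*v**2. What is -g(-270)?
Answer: -8383500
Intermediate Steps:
-g(-270) = -115*(-270)**2 = -115*72900 = -1*8383500 = -8383500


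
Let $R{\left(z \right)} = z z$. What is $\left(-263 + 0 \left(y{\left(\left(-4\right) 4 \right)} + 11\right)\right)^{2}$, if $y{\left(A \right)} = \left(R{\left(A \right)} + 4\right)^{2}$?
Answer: $69169$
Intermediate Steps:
$R{\left(z \right)} = z^{2}$
$y{\left(A \right)} = \left(4 + A^{2}\right)^{2}$ ($y{\left(A \right)} = \left(A^{2} + 4\right)^{2} = \left(4 + A^{2}\right)^{2}$)
$\left(-263 + 0 \left(y{\left(\left(-4\right) 4 \right)} + 11\right)\right)^{2} = \left(-263 + 0 \left(\left(4 + \left(\left(-4\right) 4\right)^{2}\right)^{2} + 11\right)\right)^{2} = \left(-263 + 0 \left(\left(4 + \left(-16\right)^{2}\right)^{2} + 11\right)\right)^{2} = \left(-263 + 0 \left(\left(4 + 256\right)^{2} + 11\right)\right)^{2} = \left(-263 + 0 \left(260^{2} + 11\right)\right)^{2} = \left(-263 + 0 \left(67600 + 11\right)\right)^{2} = \left(-263 + 0 \cdot 67611\right)^{2} = \left(-263 + 0\right)^{2} = \left(-263\right)^{2} = 69169$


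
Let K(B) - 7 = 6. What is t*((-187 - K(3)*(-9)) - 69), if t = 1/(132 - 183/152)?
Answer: -21128/19881 ≈ -1.0627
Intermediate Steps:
K(B) = 13 (K(B) = 7 + 6 = 13)
t = 152/19881 (t = 1/(132 - 183/152) = 1/(19881/152) = 152/19881 ≈ 0.0076455)
t*((-187 - K(3)*(-9)) - 69) = 152*((-187 - 13*(-9)) - 69)/19881 = 152*((-187 - 1*(-117)) - 69)/19881 = 152*((-187 + 117) - 69)/19881 = 152*(-70 - 69)/19881 = (152/19881)*(-139) = -21128/19881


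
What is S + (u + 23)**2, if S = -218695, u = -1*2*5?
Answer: -218526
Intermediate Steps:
u = -10 (u = -2*5 = -10)
S + (u + 23)**2 = -218695 + (-10 + 23)**2 = -218695 + 13**2 = -218695 + 169 = -218526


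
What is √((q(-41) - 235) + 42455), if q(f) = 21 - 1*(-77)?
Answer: 3*√4702 ≈ 205.71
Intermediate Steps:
q(f) = 98 (q(f) = 21 + 77 = 98)
√((q(-41) - 235) + 42455) = √((98 - 235) + 42455) = √(-137 + 42455) = √42318 = 3*√4702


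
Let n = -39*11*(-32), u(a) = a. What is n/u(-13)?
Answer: -1056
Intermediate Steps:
n = 13728 (n = -429*(-32) = 13728)
n/u(-13) = 13728/(-13) = 13728*(-1/13) = -1056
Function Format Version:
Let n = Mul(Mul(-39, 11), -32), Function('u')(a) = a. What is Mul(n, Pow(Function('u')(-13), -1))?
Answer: -1056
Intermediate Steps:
n = 13728 (n = Mul(-429, -32) = 13728)
Mul(n, Pow(Function('u')(-13), -1)) = Mul(13728, Pow(-13, -1)) = Mul(13728, Rational(-1, 13)) = -1056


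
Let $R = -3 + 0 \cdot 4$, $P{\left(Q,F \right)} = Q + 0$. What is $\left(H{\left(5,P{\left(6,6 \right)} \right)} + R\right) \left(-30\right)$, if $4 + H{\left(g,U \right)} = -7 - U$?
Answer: $600$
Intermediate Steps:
$P{\left(Q,F \right)} = Q$
$H{\left(g,U \right)} = -11 - U$ ($H{\left(g,U \right)} = -4 - \left(7 + U\right) = -11 - U$)
$R = -3$ ($R = -3 + 0 = -3$)
$\left(H{\left(5,P{\left(6,6 \right)} \right)} + R\right) \left(-30\right) = \left(\left(-11 - 6\right) - 3\right) \left(-30\right) = \left(-17 - 3\right) \left(-30\right) = \left(-20\right) \left(-30\right) = 600$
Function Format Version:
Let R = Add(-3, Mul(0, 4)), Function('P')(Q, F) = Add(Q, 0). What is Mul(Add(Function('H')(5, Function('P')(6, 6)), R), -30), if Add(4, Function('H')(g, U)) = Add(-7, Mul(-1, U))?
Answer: 600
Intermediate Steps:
Function('P')(Q, F) = Q
Function('H')(g, U) = Add(-11, Mul(-1, U)) (Function('H')(g, U) = Add(-4, Add(-7, Mul(-1, U))) = Add(-11, Mul(-1, U)))
R = -3 (R = Add(-3, 0) = -3)
Mul(Add(Function('H')(5, Function('P')(6, 6)), R), -30) = Mul(Add(Add(-11, Mul(-1, 6)), -3), -30) = Mul(Add(Add(-11, -6), -3), -30) = Mul(Add(-17, -3), -30) = Mul(-20, -30) = 600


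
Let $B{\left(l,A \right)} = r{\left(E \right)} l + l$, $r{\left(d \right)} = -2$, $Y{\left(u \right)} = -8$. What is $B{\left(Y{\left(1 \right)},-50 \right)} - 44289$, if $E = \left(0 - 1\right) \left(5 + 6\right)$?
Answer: $-44281$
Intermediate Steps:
$E = -11$ ($E = \left(-1\right) 11 = -11$)
$B{\left(l,A \right)} = - l$ ($B{\left(l,A \right)} = - 2 l + l = - l$)
$B{\left(Y{\left(1 \right)},-50 \right)} - 44289 = \left(-1\right) \left(-8\right) - 44289 = 8 - 44289 = -44281$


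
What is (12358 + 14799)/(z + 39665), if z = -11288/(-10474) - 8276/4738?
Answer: 336922044121/492093658175 ≈ 0.68467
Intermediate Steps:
z = -8300070/12406453 (z = -11288*(-1/10474) - 8276*1/4738 = 5644/5237 - 4138/2369 = -8300070/12406453 ≈ -0.66901)
(12358 + 14799)/(z + 39665) = (12358 + 14799)/(-8300070/12406453 + 39665) = 27157/(492093658175/12406453) = 27157*(12406453/492093658175) = 336922044121/492093658175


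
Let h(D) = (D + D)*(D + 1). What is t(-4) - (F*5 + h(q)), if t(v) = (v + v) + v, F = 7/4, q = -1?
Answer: -83/4 ≈ -20.750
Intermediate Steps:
F = 7/4 (F = 7*(¼) = 7/4 ≈ 1.7500)
h(D) = 2*D*(1 + D) (h(D) = (2*D)*(1 + D) = 2*D*(1 + D))
t(v) = 3*v (t(v) = 2*v + v = 3*v)
t(-4) - (F*5 + h(q)) = 3*(-4) - ((7/4)*5 + 2*(-1)*(1 - 1)) = -12 - (35/4 + 2*(-1)*0) = -12 - (35/4 + 0) = -12 - 1*35/4 = -12 - 35/4 = -83/4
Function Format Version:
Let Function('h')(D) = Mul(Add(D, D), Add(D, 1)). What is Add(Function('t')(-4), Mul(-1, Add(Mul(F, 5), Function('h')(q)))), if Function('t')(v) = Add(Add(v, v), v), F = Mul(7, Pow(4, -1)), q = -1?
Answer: Rational(-83, 4) ≈ -20.750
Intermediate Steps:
F = Rational(7, 4) (F = Mul(7, Rational(1, 4)) = Rational(7, 4) ≈ 1.7500)
Function('h')(D) = Mul(2, D, Add(1, D)) (Function('h')(D) = Mul(Mul(2, D), Add(1, D)) = Mul(2, D, Add(1, D)))
Function('t')(v) = Mul(3, v) (Function('t')(v) = Add(Mul(2, v), v) = Mul(3, v))
Add(Function('t')(-4), Mul(-1, Add(Mul(F, 5), Function('h')(q)))) = Add(Mul(3, -4), Mul(-1, Add(Mul(Rational(7, 4), 5), Mul(2, -1, Add(1, -1))))) = Add(-12, Mul(-1, Add(Rational(35, 4), Mul(2, -1, 0)))) = Add(-12, Mul(-1, Add(Rational(35, 4), 0))) = Add(-12, Mul(-1, Rational(35, 4))) = Add(-12, Rational(-35, 4)) = Rational(-83, 4)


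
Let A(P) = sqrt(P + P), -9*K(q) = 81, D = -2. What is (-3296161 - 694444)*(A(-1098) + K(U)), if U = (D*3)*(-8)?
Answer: 35915445 - 23943630*I*sqrt(61) ≈ 3.5915e+7 - 1.8701e+8*I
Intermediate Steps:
U = 48 (U = -2*3*(-8) = -6*(-8) = 48)
K(q) = -9 (K(q) = -1/9*81 = -9)
A(P) = sqrt(2)*sqrt(P) (A(P) = sqrt(2*P) = sqrt(2)*sqrt(P))
(-3296161 - 694444)*(A(-1098) + K(U)) = (-3296161 - 694444)*(sqrt(2)*sqrt(-1098) - 9) = -3990605*(sqrt(2)*(3*I*sqrt(122)) - 9) = -3990605*(6*I*sqrt(61) - 9) = -3990605*(-9 + 6*I*sqrt(61)) = 35915445 - 23943630*I*sqrt(61)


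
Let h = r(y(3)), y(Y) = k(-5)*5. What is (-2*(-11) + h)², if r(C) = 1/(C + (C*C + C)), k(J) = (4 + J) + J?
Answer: 341547361/705600 ≈ 484.05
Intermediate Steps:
k(J) = 4 + 2*J
y(Y) = -30 (y(Y) = (4 + 2*(-5))*5 = (4 - 10)*5 = -6*5 = -30)
r(C) = 1/(C² + 2*C) (r(C) = 1/(C + (C² + C)) = 1/(C + (C + C²)) = 1/(C² + 2*C))
h = 1/840 (h = 1/((-30)*(2 - 30)) = -1/30/(-28) = -1/30*(-1/28) = 1/840 ≈ 0.0011905)
(-2*(-11) + h)² = (-2*(-11) + 1/840)² = (22 + 1/840)² = (18481/840)² = 341547361/705600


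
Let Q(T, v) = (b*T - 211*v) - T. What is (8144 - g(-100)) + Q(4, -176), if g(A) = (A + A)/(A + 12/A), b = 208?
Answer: 115403324/2503 ≈ 46106.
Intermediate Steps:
Q(T, v) = -211*v + 207*T (Q(T, v) = (208*T - 211*v) - T = (-211*v + 208*T) - T = -211*v + 207*T)
g(A) = 2*A/(A + 12/A) (g(A) = (2*A)/(A + 12/A) = 2*A/(A + 12/A))
(8144 - g(-100)) + Q(4, -176) = (8144 - 2*(-100)²/(12 + (-100)²)) + (-211*(-176) + 207*4) = (8144 - 2*10000/(12 + 10000)) + (37136 + 828) = (8144 - 2*10000/10012) + 37964 = (8144 - 1*5000/2503) + 37964 = (8144 - 5000/2503) + 37964 = 20379432/2503 + 37964 = 115403324/2503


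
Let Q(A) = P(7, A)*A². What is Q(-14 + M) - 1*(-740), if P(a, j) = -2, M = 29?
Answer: 290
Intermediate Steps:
Q(A) = -2*A²
Q(-14 + M) - 1*(-740) = -2*(-14 + 29)² - 1*(-740) = -2*15² + 740 = -2*225 + 740 = -450 + 740 = 290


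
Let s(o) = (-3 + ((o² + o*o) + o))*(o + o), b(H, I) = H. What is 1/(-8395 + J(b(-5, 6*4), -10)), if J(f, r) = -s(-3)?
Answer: -1/8323 ≈ -0.00012015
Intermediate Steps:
s(o) = 2*o*(-3 + o + 2*o²) (s(o) = (-3 + ((o² + o²) + o))*(2*o) = (-3 + (2*o² + o))*(2*o) = (-3 + (o + 2*o²))*(2*o) = (-3 + o + 2*o²)*(2*o) = 2*o*(-3 + o + 2*o²))
J(f, r) = 72 (J(f, r) = -2*(-3)*(-3 - 3 + 2*(-3)²) = -2*(-3)*(-3 - 3 + 2*9) = -2*(-3)*(-3 - 3 + 18) = -2*(-3)*12 = -1*(-72) = 72)
1/(-8395 + J(b(-5, 6*4), -10)) = 1/(-8395 + 72) = 1/(-8323) = -1/8323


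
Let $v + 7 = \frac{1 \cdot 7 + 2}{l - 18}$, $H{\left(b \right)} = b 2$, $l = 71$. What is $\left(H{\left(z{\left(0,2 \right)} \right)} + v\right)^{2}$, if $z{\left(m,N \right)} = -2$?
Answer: $\frac{329476}{2809} \approx 117.29$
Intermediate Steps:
$H{\left(b \right)} = 2 b$
$v = - \frac{362}{53}$ ($v = -7 + \frac{1 \cdot 7 + 2}{71 - 18} = -7 + \frac{7 + 2}{53} = -7 + 9 \cdot \frac{1}{53} = -7 + \frac{9}{53} = - \frac{362}{53} \approx -6.8302$)
$\left(H{\left(z{\left(0,2 \right)} \right)} + v\right)^{2} = \left(2 \left(-2\right) - \frac{362}{53}\right)^{2} = \left(-4 - \frac{362}{53}\right)^{2} = \left(- \frac{574}{53}\right)^{2} = \frac{329476}{2809}$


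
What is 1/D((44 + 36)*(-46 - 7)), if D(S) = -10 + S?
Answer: -1/4250 ≈ -0.00023529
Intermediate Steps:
1/D((44 + 36)*(-46 - 7)) = 1/(-10 + (44 + 36)*(-46 - 7)) = 1/(-10 + 80*(-53)) = 1/(-10 - 4240) = 1/(-4250) = -1/4250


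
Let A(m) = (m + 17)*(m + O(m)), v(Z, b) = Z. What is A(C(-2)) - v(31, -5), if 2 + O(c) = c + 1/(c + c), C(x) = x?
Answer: -499/4 ≈ -124.75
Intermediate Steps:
O(c) = -2 + c + 1/(2*c) (O(c) = -2 + (c + 1/(c + c)) = -2 + (c + 1/(2*c)) = -2 + c + 1/(2*c))
A(m) = (17 + m)*(-2 + 1/(2*m) + 2*m) (A(m) = (m + 17)*(m + (-2 + m + 1/(2*m))) = (17 + m)*(-2 + 1/(2*m) + 2*m))
A(C(-2)) - v(31, -5) = (-67/2 + 2*(-2)² + 32*(-2) + (17/2)/(-2)) - 1*31 = (-67/2 + 2*4 - 64 + (17/2)*(-½)) - 31 = (-67/2 + 8 - 64 - 17/4) - 31 = -375/4 - 31 = -499/4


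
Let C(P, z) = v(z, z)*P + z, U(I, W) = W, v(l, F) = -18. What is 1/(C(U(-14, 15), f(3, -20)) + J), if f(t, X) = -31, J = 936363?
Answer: 1/936062 ≈ 1.0683e-6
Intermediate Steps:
C(P, z) = z - 18*P (C(P, z) = -18*P + z = z - 18*P)
1/(C(U(-14, 15), f(3, -20)) + J) = 1/((-31 - 18*15) + 936363) = 1/((-31 - 270) + 936363) = 1/(-301 + 936363) = 1/936062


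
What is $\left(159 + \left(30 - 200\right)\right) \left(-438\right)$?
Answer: $4818$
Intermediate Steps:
$\left(159 + \left(30 - 200\right)\right) \left(-438\right) = \left(159 - 170\right) \left(-438\right) = \left(-11\right) \left(-438\right) = 4818$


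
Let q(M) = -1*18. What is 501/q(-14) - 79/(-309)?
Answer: -5681/206 ≈ -27.578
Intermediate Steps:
q(M) = -18
501/q(-14) - 79/(-309) = 501/(-18) - 79/(-309) = 501*(-1/18) - 79*(-1/309) = -167/6 + 79/309 = -5681/206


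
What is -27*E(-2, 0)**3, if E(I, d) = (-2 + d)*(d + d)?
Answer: 0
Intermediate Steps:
E(I, d) = 2*d*(-2 + d) (E(I, d) = (-2 + d)*(2*d) = 2*d*(-2 + d))
-27*E(-2, 0)**3 = -27*(2*0*(-2 + 0))**3 = -27*(2*0*(-2))**3 = -27*0**3 = -27*0 = 0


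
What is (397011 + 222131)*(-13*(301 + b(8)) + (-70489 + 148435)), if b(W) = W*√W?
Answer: 45836939686 - 128781536*√2 ≈ 4.5655e+10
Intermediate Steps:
b(W) = W^(3/2)
(397011 + 222131)*(-13*(301 + b(8)) + (-70489 + 148435)) = (397011 + 222131)*(-13*(301 + 8^(3/2)) + (-70489 + 148435)) = 619142*(-13*(301 + 16*√2) + 77946) = 619142*((-3913 - 208*√2) + 77946) = 619142*(74033 - 208*√2) = 45836939686 - 128781536*√2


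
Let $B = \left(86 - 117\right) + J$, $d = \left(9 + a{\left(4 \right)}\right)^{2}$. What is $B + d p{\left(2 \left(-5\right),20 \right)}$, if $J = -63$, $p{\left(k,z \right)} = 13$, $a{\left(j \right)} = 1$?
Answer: $1206$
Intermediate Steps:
$d = 100$ ($d = \left(9 + 1\right)^{2} = 10^{2} = 100$)
$B = -94$ ($B = \left(86 - 117\right) - 63 = -31 - 63 = -94$)
$B + d p{\left(2 \left(-5\right),20 \right)} = -94 + 100 \cdot 13 = -94 + 1300 = 1206$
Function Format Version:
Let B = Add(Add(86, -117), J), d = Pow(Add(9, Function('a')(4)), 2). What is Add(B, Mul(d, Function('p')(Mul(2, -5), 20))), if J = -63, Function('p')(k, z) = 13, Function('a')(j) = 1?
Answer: 1206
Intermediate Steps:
d = 100 (d = Pow(Add(9, 1), 2) = Pow(10, 2) = 100)
B = -94 (B = Add(Add(86, -117), -63) = Add(-31, -63) = -94)
Add(B, Mul(d, Function('p')(Mul(2, -5), 20))) = Add(-94, Mul(100, 13)) = Add(-94, 1300) = 1206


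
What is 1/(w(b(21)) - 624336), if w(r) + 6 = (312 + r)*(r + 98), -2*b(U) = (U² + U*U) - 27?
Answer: -4/2345139 ≈ -1.7057e-6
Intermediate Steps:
b(U) = 27/2 - U² (b(U) = -((U² + U*U) - 27)/2 = -((U² + U²) - 27)/2 = -(2*U² - 27)/2 = -(-27 + 2*U²)/2 = 27/2 - U²)
w(r) = -6 + (98 + r)*(312 + r) (w(r) = -6 + (312 + r)*(r + 98) = -6 + (312 + r)*(98 + r) = -6 + (98 + r)*(312 + r))
1/(w(b(21)) - 624336) = 1/((30570 + (27/2 - 1*21²)² + 410*(27/2 - 1*21²)) - 624336) = 1/((30570 + (27/2 - 1*441)² + 410*(27/2 - 1*441)) - 624336) = 1/((30570 + (27/2 - 441)² + 410*(27/2 - 441)) - 624336) = 1/((30570 + (-855/2)² + 410*(-855/2)) - 624336) = 1/((30570 + 731025/4 - 175275) - 624336) = 1/(152205/4 - 624336) = 1/(-2345139/4) = -4/2345139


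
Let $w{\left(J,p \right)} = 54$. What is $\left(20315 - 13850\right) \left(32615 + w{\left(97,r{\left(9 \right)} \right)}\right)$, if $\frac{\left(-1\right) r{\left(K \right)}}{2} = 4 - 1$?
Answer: $211205085$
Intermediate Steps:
$r{\left(K \right)} = -6$ ($r{\left(K \right)} = - 2 \left(4 - 1\right) = \left(-2\right) 3 = -6$)
$\left(20315 - 13850\right) \left(32615 + w{\left(97,r{\left(9 \right)} \right)}\right) = \left(20315 - 13850\right) \left(32615 + 54\right) = 6465 \cdot 32669 = 211205085$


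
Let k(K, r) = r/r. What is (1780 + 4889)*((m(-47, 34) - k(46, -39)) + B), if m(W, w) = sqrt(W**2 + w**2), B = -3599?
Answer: -24008400 + 6669*sqrt(3365) ≈ -2.3622e+7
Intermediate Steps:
k(K, r) = 1
(1780 + 4889)*((m(-47, 34) - k(46, -39)) + B) = (1780 + 4889)*((sqrt((-47)**2 + 34**2) - 1*1) - 3599) = 6669*((sqrt(2209 + 1156) - 1) - 3599) = 6669*((sqrt(3365) - 1) - 3599) = 6669*((-1 + sqrt(3365)) - 3599) = 6669*(-3600 + sqrt(3365)) = -24008400 + 6669*sqrt(3365)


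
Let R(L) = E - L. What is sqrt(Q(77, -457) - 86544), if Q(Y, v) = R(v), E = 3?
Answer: 2*I*sqrt(21521) ≈ 293.4*I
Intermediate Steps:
R(L) = 3 - L
Q(Y, v) = 3 - v
sqrt(Q(77, -457) - 86544) = sqrt((3 - 1*(-457)) - 86544) = sqrt((3 + 457) - 86544) = sqrt(460 - 86544) = sqrt(-86084) = 2*I*sqrt(21521)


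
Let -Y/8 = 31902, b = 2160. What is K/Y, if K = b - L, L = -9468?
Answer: -969/21268 ≈ -0.045561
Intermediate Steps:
K = 11628 (K = 2160 - 1*(-9468) = 2160 + 9468 = 11628)
Y = -255216 (Y = -8*31902 = -255216)
K/Y = 11628/(-255216) = 11628*(-1/255216) = -969/21268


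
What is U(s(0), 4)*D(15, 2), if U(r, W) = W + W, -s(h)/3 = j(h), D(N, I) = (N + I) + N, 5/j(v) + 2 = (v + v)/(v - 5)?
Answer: 256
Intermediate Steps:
j(v) = 5/(-2 + 2*v/(-5 + v)) (j(v) = 5/(-2 + (v + v)/(v - 5)) = 5/(-2 + (2*v)/(-5 + v)) = 5/(-2 + 2*v/(-5 + v)))
D(N, I) = I + 2*N (D(N, I) = (I + N) + N = I + 2*N)
s(h) = 15/2 - 3*h/2 (s(h) = -3*(-5/2 + h/2) = 15/2 - 3*h/2)
U(r, W) = 2*W
U(s(0), 4)*D(15, 2) = (2*4)*(2 + 2*15) = 8*(2 + 30) = 8*32 = 256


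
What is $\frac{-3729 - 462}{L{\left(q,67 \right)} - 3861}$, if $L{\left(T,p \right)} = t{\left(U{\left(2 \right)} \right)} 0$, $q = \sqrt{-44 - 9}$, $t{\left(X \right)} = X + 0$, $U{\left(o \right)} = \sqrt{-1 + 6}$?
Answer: $\frac{127}{117} \approx 1.0855$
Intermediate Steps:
$U{\left(o \right)} = \sqrt{5}$
$t{\left(X \right)} = X$
$q = i \sqrt{53}$ ($q = \sqrt{-53} = i \sqrt{53} \approx 7.2801 i$)
$L{\left(T,p \right)} = 0$ ($L{\left(T,p \right)} = \sqrt{5} \cdot 0 = 0$)
$\frac{-3729 - 462}{L{\left(q,67 \right)} - 3861} = \frac{-3729 - 462}{0 - 3861} = - \frac{4191}{-3861} = \left(-4191\right) \left(- \frac{1}{3861}\right) = \frac{127}{117}$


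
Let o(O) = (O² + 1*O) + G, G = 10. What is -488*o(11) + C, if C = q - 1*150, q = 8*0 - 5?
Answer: -69451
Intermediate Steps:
q = -5 (q = 0 - 5 = -5)
C = -155 (C = -5 - 1*150 = -5 - 150 = -155)
o(O) = 10 + O + O² (o(O) = (O² + 1*O) + 10 = (O² + O) + 10 = (O + O²) + 10 = 10 + O + O²)
-488*o(11) + C = -488*(10 + 11 + 11²) - 155 = -488*(10 + 11 + 121) - 155 = -488*142 - 155 = -69296 - 155 = -69451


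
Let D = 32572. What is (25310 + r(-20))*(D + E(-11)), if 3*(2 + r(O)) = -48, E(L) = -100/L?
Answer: 9064450464/11 ≈ 8.2404e+8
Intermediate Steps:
r(O) = -18 (r(O) = -2 + (1/3)*(-48) = -2 - 16 = -18)
(25310 + r(-20))*(D + E(-11)) = (25310 - 18)*(32572 - 100/(-11)) = 25292*(32572 - 100*(-1/11)) = 25292*(32572 + 100/11) = 25292*(358392/11) = 9064450464/11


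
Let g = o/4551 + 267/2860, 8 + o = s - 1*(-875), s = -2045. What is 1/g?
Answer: -13015860/2153963 ≈ -6.0427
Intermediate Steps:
o = -1178 (o = -8 + (-2045 - 1*(-875)) = -8 + (-2045 + 875) = -8 - 1170 = -1178)
g = -2153963/13015860 (g = -1178/4551 + 267/2860 = -2153963/13015860 ≈ -0.16549)
1/g = 1/(-2153963/13015860) = -13015860/2153963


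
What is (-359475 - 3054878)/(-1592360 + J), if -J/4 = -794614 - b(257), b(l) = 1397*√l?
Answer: -338468227243/156729719063 + 4769851141*√257/626918876252 ≈ -2.0376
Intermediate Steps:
J = 3178456 + 5588*√257 (J = -4*(-794614 - 1397*√257) = 3178456 + 5588*√257 ≈ 3.2680e+6)
(-359475 - 3054878)/(-1592360 + J) = (-359475 - 3054878)/(-1592360 + (3178456 + 5588*√257)) = -3414353/(1586096 + 5588*√257)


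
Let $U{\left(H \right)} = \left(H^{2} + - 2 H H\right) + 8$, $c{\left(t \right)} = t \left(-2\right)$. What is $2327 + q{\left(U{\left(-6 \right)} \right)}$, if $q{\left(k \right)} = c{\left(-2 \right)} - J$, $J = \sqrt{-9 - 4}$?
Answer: $2331 - i \sqrt{13} \approx 2331.0 - 3.6056 i$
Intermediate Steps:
$c{\left(t \right)} = - 2 t$
$J = i \sqrt{13}$ ($J = \sqrt{-13} = i \sqrt{13} \approx 3.6056 i$)
$U{\left(H \right)} = 8 - H^{2}$ ($U{\left(H \right)} = \left(H^{2} - 2 H^{2}\right) + 8 = - H^{2} + 8 = 8 - H^{2}$)
$q{\left(k \right)} = 4 - i \sqrt{13}$ ($q{\left(k \right)} = \left(-2\right) \left(-2\right) - i \sqrt{13} = 4 - i \sqrt{13}$)
$2327 + q{\left(U{\left(-6 \right)} \right)} = 2327 + \left(4 - i \sqrt{13}\right) = 2331 - i \sqrt{13}$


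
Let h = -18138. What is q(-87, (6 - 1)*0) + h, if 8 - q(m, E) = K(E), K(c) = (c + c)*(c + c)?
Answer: -18130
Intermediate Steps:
K(c) = 4*c² (K(c) = (2*c)*(2*c) = 4*c²)
q(m, E) = 8 - 4*E²
q(-87, (6 - 1)*0) + h = (8 - 4*((6 - 1)*0)²) - 18138 = (8 - 4*(5*0)²) - 18138 = (8 - 4*0²) - 18138 = (8 - 4*0) - 18138 = (8 + 0) - 18138 = 8 - 18138 = -18130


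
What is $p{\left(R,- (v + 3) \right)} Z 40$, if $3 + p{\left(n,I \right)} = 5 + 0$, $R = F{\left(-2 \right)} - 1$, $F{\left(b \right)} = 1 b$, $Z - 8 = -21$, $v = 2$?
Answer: $-1040$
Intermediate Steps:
$Z = -13$ ($Z = 8 - 21 = -13$)
$F{\left(b \right)} = b$
$R = -3$ ($R = -2 - 1 = -3$)
$p{\left(n,I \right)} = 2$ ($p{\left(n,I \right)} = -3 + \left(5 + 0\right) = -3 + 5 = 2$)
$p{\left(R,- (v + 3) \right)} Z 40 = 2 \left(-13\right) 40 = \left(-26\right) 40 = -1040$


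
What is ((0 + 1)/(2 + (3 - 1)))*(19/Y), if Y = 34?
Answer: 19/136 ≈ 0.13971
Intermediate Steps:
((0 + 1)/(2 + (3 - 1)))*(19/Y) = ((0 + 1)/(2 + (3 - 1)))*(19/34) = (1/(2 + 2))*(19*(1/34)) = (1/4)*(19/34) = (1*(¼))*(19/34) = (¼)*(19/34) = 19/136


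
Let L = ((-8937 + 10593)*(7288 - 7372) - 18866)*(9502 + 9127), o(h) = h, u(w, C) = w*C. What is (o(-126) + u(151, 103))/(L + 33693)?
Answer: -15427/2942789437 ≈ -5.2423e-6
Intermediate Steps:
u(w, C) = C*w
L = -2942823130 (L = (1656*(-84) - 18866)*18629 = (-139104 - 18866)*18629 = -157970*18629 = -2942823130)
(o(-126) + u(151, 103))/(L + 33693) = (-126 + 103*151)/(-2942823130 + 33693) = (-126 + 15553)/(-2942789437) = 15427*(-1/2942789437) = -15427/2942789437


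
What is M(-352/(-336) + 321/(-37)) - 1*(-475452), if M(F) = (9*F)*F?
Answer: 31928924941/67081 ≈ 4.7598e+5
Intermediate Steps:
M(F) = 9*F²
M(-352/(-336) + 321/(-37)) - 1*(-475452) = 9*(-352/(-336) + 321/(-37))² - 1*(-475452) = 9*(-352*(-1/336) + 321*(-1/37))² + 475452 = 9*(22/21 - 321/37)² + 475452 = 9*(-5927/777)² + 475452 = 9*(35129329/603729) + 475452 = 35129329/67081 + 475452 = 31928924941/67081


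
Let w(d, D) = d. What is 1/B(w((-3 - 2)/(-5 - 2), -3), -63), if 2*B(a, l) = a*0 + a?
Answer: 14/5 ≈ 2.8000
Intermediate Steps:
B(a, l) = a/2 (B(a, l) = (a*0 + a)/2 = (0 + a)/2 = a/2)
1/B(w((-3 - 2)/(-5 - 2), -3), -63) = 1/(((-3 - 2)/(-5 - 2))/2) = 1/((-5/(-7))/2) = 1/((-5*(-1/7))/2) = 1/((1/2)*(5/7)) = 1/(5/14) = 14/5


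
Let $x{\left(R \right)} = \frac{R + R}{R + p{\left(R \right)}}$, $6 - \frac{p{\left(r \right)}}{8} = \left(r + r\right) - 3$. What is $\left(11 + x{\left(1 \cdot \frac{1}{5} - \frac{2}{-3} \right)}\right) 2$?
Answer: $\frac{19522}{885} \approx 22.059$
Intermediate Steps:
$p{\left(r \right)} = 72 - 16 r$ ($p{\left(r \right)} = 48 - 8 \left(\left(r + r\right) - 3\right) = 48 - 8 \left(2 r - 3\right) = 48 - 8 \left(-3 + 2 r\right) = 48 - \left(-24 + 16 r\right) = 72 - 16 r$)
$x{\left(R \right)} = \frac{2 R}{72 - 15 R}$ ($x{\left(R \right)} = \frac{R + R}{R - \left(-72 + 16 R\right)} = \frac{2 R}{72 - 15 R}$)
$\left(11 + x{\left(1 \cdot \frac{1}{5} - \frac{2}{-3} \right)}\right) 2 = \left(11 - \frac{2 \left(1 \cdot \frac{1}{5} - \frac{2}{-3}\right)}{-72 + 15 \left(1 \cdot \frac{1}{5} - \frac{2}{-3}\right)}\right) 2 = \left(11 - \frac{2 \left(1 \cdot \frac{1}{5} - - \frac{2}{3}\right)}{-72 + 15 \left(1 \cdot \frac{1}{5} - - \frac{2}{3}\right)}\right) 2 = \left(11 - \frac{2 \left(\frac{1}{5} + \frac{2}{3}\right)}{-72 + 15 \left(\frac{1}{5} + \frac{2}{3}\right)}\right) 2 = \left(11 - \frac{26}{15 \left(-72 + 15 \cdot \frac{13}{15}\right)}\right) 2 = \left(11 - \frac{26}{15 \left(-72 + 13\right)}\right) 2 = \left(11 - \frac{26}{15 \left(-59\right)}\right) 2 = \left(11 - \frac{26}{15} \left(- \frac{1}{59}\right)\right) 2 = \left(11 + \frac{26}{885}\right) 2 = \frac{9761}{885} \cdot 2 = \frac{19522}{885}$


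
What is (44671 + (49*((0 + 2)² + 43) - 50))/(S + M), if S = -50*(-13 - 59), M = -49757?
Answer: -46924/46157 ≈ -1.0166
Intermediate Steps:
S = 3600 (S = -50*(-72) = 3600)
(44671 + (49*((0 + 2)² + 43) - 50))/(S + M) = (44671 + (49*((0 + 2)² + 43) - 50))/(3600 - 49757) = (44671 + (49*(2² + 43) - 50))/(-46157) = (44671 + (49*(4 + 43) - 50))*(-1/46157) = (44671 + (49*47 - 50))*(-1/46157) = (44671 + (2303 - 50))*(-1/46157) = (44671 + 2253)*(-1/46157) = 46924*(-1/46157) = -46924/46157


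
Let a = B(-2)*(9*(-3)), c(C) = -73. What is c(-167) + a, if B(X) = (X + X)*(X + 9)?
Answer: 683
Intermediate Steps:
B(X) = 2*X*(9 + X) (B(X) = (2*X)*(9 + X) = 2*X*(9 + X))
a = 756 (a = (2*(-2)*(9 - 2))*(9*(-3)) = (2*(-2)*7)*(-27) = -28*(-27) = 756)
c(-167) + a = -73 + 756 = 683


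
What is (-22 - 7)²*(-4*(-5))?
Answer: 16820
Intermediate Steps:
(-22 - 7)²*(-4*(-5)) = (-29)²*20 = 841*20 = 16820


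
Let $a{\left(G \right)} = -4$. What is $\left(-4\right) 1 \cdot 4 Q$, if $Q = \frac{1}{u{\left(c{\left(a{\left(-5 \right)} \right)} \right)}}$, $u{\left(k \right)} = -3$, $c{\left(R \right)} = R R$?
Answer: $\frac{16}{3} \approx 5.3333$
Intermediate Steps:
$c{\left(R \right)} = R^{2}$
$Q = - \frac{1}{3}$ ($Q = \frac{1}{-3} = - \frac{1}{3} \approx -0.33333$)
$\left(-4\right) 1 \cdot 4 Q = \left(-4\right) 1 \cdot 4 \left(- \frac{1}{3}\right) = \left(-4\right) 4 \left(- \frac{1}{3}\right) = \left(-16\right) \left(- \frac{1}{3}\right) = \frac{16}{3}$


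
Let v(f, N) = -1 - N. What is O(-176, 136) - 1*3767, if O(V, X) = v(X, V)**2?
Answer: 26858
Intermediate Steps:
O(V, X) = (-1 - V)**2
O(-176, 136) - 1*3767 = (1 - 176)**2 - 1*3767 = (-175)**2 - 3767 = 30625 - 3767 = 26858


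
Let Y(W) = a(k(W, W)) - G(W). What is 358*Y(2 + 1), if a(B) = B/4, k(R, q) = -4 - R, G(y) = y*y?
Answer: -7697/2 ≈ -3848.5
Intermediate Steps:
G(y) = y²
a(B) = B/4 (a(B) = B*(¼) = B/4)
Y(W) = -1 - W² - W/4 (Y(W) = (-4 - W)/4 - W² = (-1 - W/4) - W² = -1 - W² - W/4)
358*Y(2 + 1) = 358*(-1 - (2 + 1)² - (2 + 1)/4) = 358*(-1 - 1*3² - ¼*3) = 358*(-1 - 1*9 - ¾) = 358*(-1 - 9 - ¾) = 358*(-43/4) = -7697/2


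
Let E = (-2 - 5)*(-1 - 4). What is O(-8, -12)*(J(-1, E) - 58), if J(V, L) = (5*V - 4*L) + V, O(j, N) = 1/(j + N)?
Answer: 51/5 ≈ 10.200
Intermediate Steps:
E = 35 (E = -7*(-5) = 35)
O(j, N) = 1/(N + j)
J(V, L) = -4*L + 6*V (J(V, L) = (-4*L + 5*V) + V = -4*L + 6*V)
O(-8, -12)*(J(-1, E) - 58) = ((-4*35 + 6*(-1)) - 58)/(-12 - 8) = ((-140 - 6) - 58)/(-20) = -(-146 - 58)/20 = -1/20*(-204) = 51/5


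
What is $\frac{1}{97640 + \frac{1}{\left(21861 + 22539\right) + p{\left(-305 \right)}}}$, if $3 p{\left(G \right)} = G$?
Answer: $\frac{132895}{12975867803} \approx 1.0242 \cdot 10^{-5}$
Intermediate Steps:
$p{\left(G \right)} = \frac{G}{3}$
$\frac{1}{97640 + \frac{1}{\left(21861 + 22539\right) + p{\left(-305 \right)}}} = \frac{1}{97640 + \frac{1}{\left(21861 + 22539\right) + \frac{1}{3} \left(-305\right)}} = \frac{1}{97640 + \frac{1}{44400 - \frac{305}{3}}} = \frac{1}{97640 + \frac{1}{\frac{132895}{3}}} = \frac{1}{97640 + \frac{3}{132895}} = \frac{1}{\frac{12975867803}{132895}} = \frac{132895}{12975867803}$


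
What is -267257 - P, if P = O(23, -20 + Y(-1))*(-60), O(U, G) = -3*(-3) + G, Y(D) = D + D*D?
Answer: -267917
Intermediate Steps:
Y(D) = D + D²
O(U, G) = 9 + G
P = 660 (P = (9 + (-20 - (1 - 1)))*(-60) = (9 + (-20 - 1*0))*(-60) = (9 + (-20 + 0))*(-60) = (9 - 20)*(-60) = -11*(-60) = 660)
-267257 - P = -267257 - 1*660 = -267257 - 660 = -267917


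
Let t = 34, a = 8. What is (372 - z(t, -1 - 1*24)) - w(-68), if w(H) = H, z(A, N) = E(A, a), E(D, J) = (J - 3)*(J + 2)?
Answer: 390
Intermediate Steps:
E(D, J) = (-3 + J)*(2 + J)
z(A, N) = 50 (z(A, N) = -6 + 8**2 - 1*8 = -6 + 64 - 8 = 50)
(372 - z(t, -1 - 1*24)) - w(-68) = (372 - 1*50) - 1*(-68) = (372 - 50) + 68 = 322 + 68 = 390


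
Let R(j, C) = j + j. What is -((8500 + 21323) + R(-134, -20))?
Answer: -29555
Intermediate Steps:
R(j, C) = 2*j
-((8500 + 21323) + R(-134, -20)) = -((8500 + 21323) + 2*(-134)) = -(29823 - 268) = -1*29555 = -29555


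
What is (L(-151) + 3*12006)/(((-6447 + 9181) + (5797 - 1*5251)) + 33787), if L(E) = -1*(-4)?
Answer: 36022/37067 ≈ 0.97181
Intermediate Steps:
L(E) = 4
(L(-151) + 3*12006)/(((-6447 + 9181) + (5797 - 1*5251)) + 33787) = (4 + 3*12006)/(((-6447 + 9181) + (5797 - 1*5251)) + 33787) = (4 + 36018)/((2734 + (5797 - 5251)) + 33787) = 36022/((2734 + 546) + 33787) = 36022/(3280 + 33787) = 36022/37067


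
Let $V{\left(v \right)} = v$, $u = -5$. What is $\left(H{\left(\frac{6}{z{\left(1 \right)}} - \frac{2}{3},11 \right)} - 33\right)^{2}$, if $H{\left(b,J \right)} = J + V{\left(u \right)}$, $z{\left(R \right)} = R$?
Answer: $729$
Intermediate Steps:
$H{\left(b,J \right)} = -5 + J$ ($H{\left(b,J \right)} = J - 5 = -5 + J$)
$\left(H{\left(\frac{6}{z{\left(1 \right)}} - \frac{2}{3},11 \right)} - 33\right)^{2} = \left(\left(-5 + 11\right) - 33\right)^{2} = \left(6 - 33\right)^{2} = \left(-27\right)^{2} = 729$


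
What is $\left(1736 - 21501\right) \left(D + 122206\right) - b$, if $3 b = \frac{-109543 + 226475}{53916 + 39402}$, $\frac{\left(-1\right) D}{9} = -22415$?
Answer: $- \frac{896229879199571}{139977} \approx -6.4027 \cdot 10^{9}$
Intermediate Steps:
$D = 201735$ ($D = \left(-9\right) \left(-22415\right) = 201735$)
$b = \frac{58466}{139977}$ ($b = \frac{\left(-109543 + 226475\right) \frac{1}{53916 + 39402}}{3} = \frac{116932 \cdot \frac{1}{93318}}{3} = \frac{1}{3} \cdot \frac{58466}{46659} = \frac{58466}{139977} \approx 0.41768$)
$\left(1736 - 21501\right) \left(D + 122206\right) - b = \left(1736 - 21501\right) \left(201735 + 122206\right) - \frac{58466}{139977} = \left(-19765\right) 323941 - \frac{58466}{139977} = -6402693865 - \frac{58466}{139977} = - \frac{896229879199571}{139977}$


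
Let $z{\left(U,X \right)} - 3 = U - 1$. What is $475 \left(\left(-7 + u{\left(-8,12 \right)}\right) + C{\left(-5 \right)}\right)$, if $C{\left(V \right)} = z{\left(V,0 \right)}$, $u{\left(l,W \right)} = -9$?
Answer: $-9025$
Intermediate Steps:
$z{\left(U,X \right)} = 2 + U$ ($z{\left(U,X \right)} = 3 + \left(U - 1\right) = 3 + \left(-1 + U\right) = 2 + U$)
$C{\left(V \right)} = 2 + V$
$475 \left(\left(-7 + u{\left(-8,12 \right)}\right) + C{\left(-5 \right)}\right) = 475 \left(\left(-7 - 9\right) + \left(2 - 5\right)\right) = 475 \left(-16 - 3\right) = 475 \left(-19\right) = -9025$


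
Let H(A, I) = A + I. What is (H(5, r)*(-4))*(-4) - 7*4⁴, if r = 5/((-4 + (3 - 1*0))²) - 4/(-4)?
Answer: -1616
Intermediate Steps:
r = 6 (r = 5/((-4 + (3 + 0))²) - 4*(-¼) = 5/((-4 + 3)²) + 1 = 5/((-1)²) + 1 = 5/1 + 1 = 5*1 + 1 = 5 + 1 = 6)
(H(5, r)*(-4))*(-4) - 7*4⁴ = ((5 + 6)*(-4))*(-4) - 7*4⁴ = (11*(-4))*(-4) - 7*256 = -44*(-4) - 1792 = 176 - 1792 = -1616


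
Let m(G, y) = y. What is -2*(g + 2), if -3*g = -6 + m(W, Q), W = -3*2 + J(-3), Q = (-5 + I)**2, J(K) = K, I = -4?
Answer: 46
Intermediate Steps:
Q = 81 (Q = (-5 - 4)**2 = (-9)**2 = 81)
W = -9 (W = -3*2 - 3 = -6 - 3 = -9)
g = -25 (g = -(-6 + 81)/3 = -1/3*75 = -25)
-2*(g + 2) = -2*(-25 + 2) = -2*(-23) = 46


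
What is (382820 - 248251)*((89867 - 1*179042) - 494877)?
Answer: -78595293588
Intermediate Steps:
(382820 - 248251)*((89867 - 1*179042) - 494877) = 134569*((89867 - 179042) - 494877) = 134569*(-89175 - 494877) = 134569*(-584052) = -78595293588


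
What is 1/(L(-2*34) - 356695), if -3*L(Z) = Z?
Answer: -3/1070017 ≈ -2.8037e-6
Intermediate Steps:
L(Z) = -Z/3
1/(L(-2*34) - 356695) = 1/(-(-2)*34/3 - 356695) = 1/(-⅓*(-68) - 356695) = 1/(68/3 - 356695) = 1/(-1070017/3) = -3/1070017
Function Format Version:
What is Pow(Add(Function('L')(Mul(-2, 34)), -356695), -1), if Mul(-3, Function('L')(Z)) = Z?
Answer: Rational(-3, 1070017) ≈ -2.8037e-6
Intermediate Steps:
Function('L')(Z) = Mul(Rational(-1, 3), Z)
Pow(Add(Function('L')(Mul(-2, 34)), -356695), -1) = Pow(Add(Mul(Rational(-1, 3), Mul(-2, 34)), -356695), -1) = Pow(Add(Mul(Rational(-1, 3), -68), -356695), -1) = Pow(Add(Rational(68, 3), -356695), -1) = Pow(Rational(-1070017, 3), -1) = Rational(-3, 1070017)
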